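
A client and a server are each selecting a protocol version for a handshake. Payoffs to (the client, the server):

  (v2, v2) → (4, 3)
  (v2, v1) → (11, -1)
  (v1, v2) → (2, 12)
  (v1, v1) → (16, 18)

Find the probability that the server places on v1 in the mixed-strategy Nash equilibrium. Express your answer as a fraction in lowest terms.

2/7

The server's mix q on v2 must make the client indifferent between v2 and v1.
The client's payoff from v2: 4q + 11(1−q). From v1: 2q + 16(1−q).
Set equal: 2q = 5(1−q) → q = 5/7.
Probability on v1 is 1 − 5/7 = 2/7.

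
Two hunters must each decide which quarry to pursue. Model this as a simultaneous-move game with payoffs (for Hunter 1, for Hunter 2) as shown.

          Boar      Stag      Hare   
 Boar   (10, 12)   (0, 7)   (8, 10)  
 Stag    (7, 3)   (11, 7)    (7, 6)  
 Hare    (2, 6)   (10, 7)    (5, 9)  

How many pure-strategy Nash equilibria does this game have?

2

Both Boar: Hunter 1 gets 10 (best alternative 7); Hunter 2 gets 12 (best alternative 10). Neither deviates — NE.
Both Stag: Hunter 1 gets 11 (best alternative 10); Hunter 2 gets 7 (best alternative 6). Neither deviates — NE.
Both Hare is not a NE: Hunter 1 would switch to Boar (8 > 5).
No other cell survives both best-response checks, so there are 2 pure NE.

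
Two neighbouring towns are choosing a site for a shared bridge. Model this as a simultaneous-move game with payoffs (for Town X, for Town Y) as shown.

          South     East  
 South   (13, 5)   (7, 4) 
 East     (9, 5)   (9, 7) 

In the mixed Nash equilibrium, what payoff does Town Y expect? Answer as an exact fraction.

Town X mixes with probability p on South, chosen so Town Y is indifferent: 5p + 5(1−p) = 4p + 7(1−p) gives p = 2/3.
Town Y's expected payoff is 5·2/3 + 5·1/3 = 5.

5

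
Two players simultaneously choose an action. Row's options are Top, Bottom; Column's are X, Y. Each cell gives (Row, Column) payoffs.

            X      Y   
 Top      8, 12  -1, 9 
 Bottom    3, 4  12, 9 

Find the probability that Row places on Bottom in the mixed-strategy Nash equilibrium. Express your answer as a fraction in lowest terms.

3/8

Row's mix p on Top must make Column indifferent between X and Y.
Column's payoff from X: 12p + 4(1−p). From Y: 9p + 9(1−p).
Set equal: 3p = 5(1−p) → p = 5/8.
Probability on Bottom is 1 − 5/8 = 3/8.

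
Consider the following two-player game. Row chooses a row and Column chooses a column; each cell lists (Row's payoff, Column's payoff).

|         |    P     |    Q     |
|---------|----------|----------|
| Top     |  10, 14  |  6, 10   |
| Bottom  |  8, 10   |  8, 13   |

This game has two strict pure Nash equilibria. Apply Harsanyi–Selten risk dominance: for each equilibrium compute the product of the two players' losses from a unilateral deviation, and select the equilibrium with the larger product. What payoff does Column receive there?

At (Top, P): Row loses 10 − 8 = 2 by deviating; Column loses 14 − 10 = 4. Product = 2·4 = 8.
At (Bottom, Q): Row loses 8 − 6 = 2 by deviating; Column loses 13 − 10 = 3. Product = 2·3 = 6.
8 > 6, so (Top, P) is risk-dominant. Column's payoff there is 14.

14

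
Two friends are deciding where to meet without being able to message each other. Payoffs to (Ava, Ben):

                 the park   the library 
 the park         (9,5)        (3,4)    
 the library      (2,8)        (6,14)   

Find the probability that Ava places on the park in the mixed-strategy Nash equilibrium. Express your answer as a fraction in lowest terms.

6/7

Ava's mix p on the park must make Ben indifferent between the park and the library.
Ben's payoff from the park: 5p + 8(1−p). From the library: 4p + 14(1−p).
Set equal: 1p = 6(1−p) → p = 6/7.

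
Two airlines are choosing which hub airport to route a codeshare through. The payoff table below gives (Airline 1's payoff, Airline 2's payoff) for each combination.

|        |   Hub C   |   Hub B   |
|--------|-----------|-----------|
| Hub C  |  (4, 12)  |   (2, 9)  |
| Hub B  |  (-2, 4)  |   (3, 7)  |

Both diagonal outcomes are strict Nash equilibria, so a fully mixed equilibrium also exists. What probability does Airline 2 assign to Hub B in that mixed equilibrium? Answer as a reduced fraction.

Airline 2's mix q on Hub C must make Airline 1 indifferent between Hub C and Hub B.
Airline 1's payoff from Hub C: 4q + 2(1−q). From Hub B: (-2)q + 3(1−q).
Set equal: 6q = 1(1−q) → q = 1/7.
Probability on Hub B is 1 − 1/7 = 6/7.

6/7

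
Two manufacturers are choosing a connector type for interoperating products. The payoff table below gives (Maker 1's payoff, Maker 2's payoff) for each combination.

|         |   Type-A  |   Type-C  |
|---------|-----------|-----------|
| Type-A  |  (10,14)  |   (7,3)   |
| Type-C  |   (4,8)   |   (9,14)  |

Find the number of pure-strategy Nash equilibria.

2

Both Type-A: Maker 1 gets 10 (best alternative 4); Maker 2 gets 14 (best alternative 3). Neither deviates — NE.
Both Type-C: Maker 1 gets 9 (best alternative 7); Maker 2 gets 14 (best alternative 8). Neither deviates — NE.
(Type-A, Type-C) is not a NE: Maker 1 would switch to Type-C (9 > 7).
No other cell survives both best-response checks, so there are 2 pure NE.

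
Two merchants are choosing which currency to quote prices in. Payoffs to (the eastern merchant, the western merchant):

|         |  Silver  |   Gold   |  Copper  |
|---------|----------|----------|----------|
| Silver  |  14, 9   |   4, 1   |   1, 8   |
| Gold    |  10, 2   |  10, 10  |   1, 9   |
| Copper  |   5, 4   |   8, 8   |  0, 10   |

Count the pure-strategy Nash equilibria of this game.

2

Both Silver: the eastern merchant gets 14 (best alternative 10); the western merchant gets 9 (best alternative 8). Neither deviates — NE.
Both Gold: the eastern merchant gets 10 (best alternative 8); the western merchant gets 10 (best alternative 9). Neither deviates — NE.
Both Copper is not a NE: the eastern merchant would switch to Silver (1 > 0).
No other cell survives both best-response checks, so there are 2 pure NE.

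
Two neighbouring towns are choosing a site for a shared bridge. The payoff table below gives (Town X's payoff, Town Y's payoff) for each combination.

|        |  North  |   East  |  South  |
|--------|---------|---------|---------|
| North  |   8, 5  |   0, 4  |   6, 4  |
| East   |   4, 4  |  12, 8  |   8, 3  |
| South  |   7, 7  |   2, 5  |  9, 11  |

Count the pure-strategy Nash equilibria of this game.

3

Both North: Town X gets 8 (best alternative 7); Town Y gets 5 (best alternative 4). Neither deviates — NE.
Both East: Town X gets 12 (best alternative 2); Town Y gets 8 (best alternative 4). Neither deviates — NE.
Both South: Town X gets 9 (best alternative 8); Town Y gets 11 (best alternative 7). Neither deviates — NE.
(East, South) is not a NE: Town X would switch to South (9 > 8).
No other cell survives both best-response checks, so there are 3 pure NE.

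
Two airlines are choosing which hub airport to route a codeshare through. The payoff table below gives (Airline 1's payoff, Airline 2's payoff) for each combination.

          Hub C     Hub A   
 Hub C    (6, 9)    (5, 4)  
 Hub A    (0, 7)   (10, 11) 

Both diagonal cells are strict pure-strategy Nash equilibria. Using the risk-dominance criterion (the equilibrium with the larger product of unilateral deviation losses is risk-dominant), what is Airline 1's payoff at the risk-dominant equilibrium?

At both Hub C: Airline 1 loses 6 − 0 = 6 by deviating; Airline 2 loses 9 − 4 = 5. Product = 6·5 = 30.
At both Hub A: Airline 1 loses 10 − 5 = 5 by deviating; Airline 2 loses 11 − 7 = 4. Product = 5·4 = 20.
30 > 20, so both Hub C is risk-dominant. Airline 1's payoff there is 6.

6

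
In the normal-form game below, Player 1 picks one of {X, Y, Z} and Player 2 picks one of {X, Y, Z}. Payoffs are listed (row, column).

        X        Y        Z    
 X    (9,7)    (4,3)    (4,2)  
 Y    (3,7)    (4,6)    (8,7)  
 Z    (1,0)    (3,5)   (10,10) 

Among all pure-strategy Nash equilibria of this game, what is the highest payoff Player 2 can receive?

Both X is a pure NE (Player 1: 9 ≥ 3; Player 2: 7 ≥ 3). Player 2 gets 7.
Both Z is a pure NE (Player 1: 10 ≥ 8; Player 2: 10 ≥ 5). Player 2 gets 10.
Every other cell has a profitable deviation for at least one player. Highest of {7, 10} is 10.

10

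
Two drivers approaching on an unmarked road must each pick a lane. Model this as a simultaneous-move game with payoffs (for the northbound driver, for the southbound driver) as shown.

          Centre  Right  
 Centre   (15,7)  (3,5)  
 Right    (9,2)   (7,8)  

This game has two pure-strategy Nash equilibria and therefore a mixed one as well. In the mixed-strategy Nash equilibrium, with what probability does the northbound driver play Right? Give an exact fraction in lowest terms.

The northbound driver's mix p on Centre must make the southbound driver indifferent between Centre and Right.
The southbound driver's payoff from Centre: 7p + 2(1−p). From Right: 5p + 8(1−p).
Set equal: 2p = 6(1−p) → p = 6/8 = 3/4.
Probability on Right is 1 − 3/4 = 1/4.

1/4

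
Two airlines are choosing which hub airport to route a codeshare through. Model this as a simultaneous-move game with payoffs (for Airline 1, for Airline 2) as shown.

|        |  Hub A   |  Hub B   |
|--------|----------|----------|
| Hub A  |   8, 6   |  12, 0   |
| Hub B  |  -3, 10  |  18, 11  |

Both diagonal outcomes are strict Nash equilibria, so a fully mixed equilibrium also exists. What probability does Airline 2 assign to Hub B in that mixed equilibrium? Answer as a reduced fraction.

11/17

Airline 2's mix q on Hub A must make Airline 1 indifferent between Hub A and Hub B.
Airline 1's payoff from Hub A: 8q + 12(1−q). From Hub B: (-3)q + 18(1−q).
Set equal: 11q = 6(1−q) → q = 6/17.
Probability on Hub B is 1 − 6/17 = 11/17.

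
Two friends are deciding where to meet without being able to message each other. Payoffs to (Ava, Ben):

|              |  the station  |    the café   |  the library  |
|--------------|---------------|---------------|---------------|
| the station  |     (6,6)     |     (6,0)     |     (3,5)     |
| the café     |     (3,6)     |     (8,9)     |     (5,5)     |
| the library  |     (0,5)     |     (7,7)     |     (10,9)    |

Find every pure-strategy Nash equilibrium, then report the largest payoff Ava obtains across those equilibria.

Both the station is a pure NE (Ava: 6 ≥ 3; Ben: 6 ≥ 5). Ava gets 6.
Both the café is a pure NE (Ava: 8 ≥ 7; Ben: 9 ≥ 6). Ava gets 8.
Both the library is a pure NE (Ava: 10 ≥ 5; Ben: 9 ≥ 7). Ava gets 10.
Every other cell has a profitable deviation for at least one player. Highest of {6, 8, 10} is 10.

10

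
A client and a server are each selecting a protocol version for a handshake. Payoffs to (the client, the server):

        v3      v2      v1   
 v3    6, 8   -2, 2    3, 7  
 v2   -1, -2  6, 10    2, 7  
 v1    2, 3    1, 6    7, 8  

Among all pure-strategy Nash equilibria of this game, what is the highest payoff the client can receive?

7

Both v3 is a pure NE (the client: 6 ≥ 2; the server: 8 ≥ 7). The client gets 6.
Both v2 is a pure NE (the client: 6 ≥ 1; the server: 10 ≥ 7). The client gets 6.
Both v1 is a pure NE (the client: 7 ≥ 3; the server: 8 ≥ 6). The client gets 7.
Every other cell has a profitable deviation for at least one player. Highest of {6, 6, 7} is 7.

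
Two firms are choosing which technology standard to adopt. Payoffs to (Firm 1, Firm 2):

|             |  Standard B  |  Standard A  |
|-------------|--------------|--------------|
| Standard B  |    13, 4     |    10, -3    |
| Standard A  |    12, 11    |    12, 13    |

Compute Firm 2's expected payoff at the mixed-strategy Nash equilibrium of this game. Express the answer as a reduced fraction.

Firm 1 mixes with probability p on Standard B, chosen so Firm 2 is indifferent: 4p + 11(1−p) = (-3)p + 13(1−p) gives p = 2/9.
Firm 2's expected payoff is 4·2/9 + 11·7/9 = 85/9.

85/9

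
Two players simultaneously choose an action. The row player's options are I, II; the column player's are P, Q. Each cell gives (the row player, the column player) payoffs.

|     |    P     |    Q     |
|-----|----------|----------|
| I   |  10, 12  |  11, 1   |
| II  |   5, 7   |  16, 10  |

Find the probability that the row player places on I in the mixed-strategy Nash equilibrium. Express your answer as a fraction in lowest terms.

3/14

The row player's mix p on I must make the column player indifferent between P and Q.
The column player's payoff from P: 12p + 7(1−p). From Q: 1p + 10(1−p).
Set equal: 11p = 3(1−p) → p = 3/14.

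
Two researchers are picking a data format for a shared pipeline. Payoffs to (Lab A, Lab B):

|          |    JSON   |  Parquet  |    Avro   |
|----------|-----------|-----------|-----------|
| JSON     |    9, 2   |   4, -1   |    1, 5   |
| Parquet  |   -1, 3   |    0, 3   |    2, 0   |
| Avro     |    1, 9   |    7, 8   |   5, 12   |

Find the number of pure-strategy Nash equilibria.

Both Avro: Lab A gets 5 (best alternative 2); Lab B gets 12 (best alternative 9). Neither deviates — NE.
Both Parquet is not a NE: Lab A would switch to Avro (7 > 0).
No other cell survives both best-response checks, so there is 1 pure NE.

1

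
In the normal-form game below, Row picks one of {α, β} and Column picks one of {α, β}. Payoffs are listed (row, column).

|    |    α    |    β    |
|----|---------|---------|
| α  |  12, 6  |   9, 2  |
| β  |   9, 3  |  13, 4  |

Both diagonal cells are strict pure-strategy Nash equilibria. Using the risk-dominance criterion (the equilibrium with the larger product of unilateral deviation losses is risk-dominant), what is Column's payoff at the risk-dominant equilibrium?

At both α: Row loses 12 − 9 = 3 by deviating; Column loses 6 − 2 = 4. Product = 3·4 = 12.
At both β: Row loses 13 − 9 = 4 by deviating; Column loses 4 − 3 = 1. Product = 4·1 = 4.
12 > 4, so both α is risk-dominant. Column's payoff there is 6.

6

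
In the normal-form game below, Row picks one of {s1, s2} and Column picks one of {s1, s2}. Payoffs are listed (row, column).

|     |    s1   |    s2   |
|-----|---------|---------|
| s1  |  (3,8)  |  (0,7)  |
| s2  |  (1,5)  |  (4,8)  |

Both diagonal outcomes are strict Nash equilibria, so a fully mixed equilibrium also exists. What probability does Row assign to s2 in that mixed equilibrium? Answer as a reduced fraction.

1/4

Row's mix p on s1 must make Column indifferent between s1 and s2.
Column's payoff from s1: 8p + 5(1−p). From s2: 7p + 8(1−p).
Set equal: 1p = 3(1−p) → p = 3/4.
Probability on s2 is 1 − 3/4 = 1/4.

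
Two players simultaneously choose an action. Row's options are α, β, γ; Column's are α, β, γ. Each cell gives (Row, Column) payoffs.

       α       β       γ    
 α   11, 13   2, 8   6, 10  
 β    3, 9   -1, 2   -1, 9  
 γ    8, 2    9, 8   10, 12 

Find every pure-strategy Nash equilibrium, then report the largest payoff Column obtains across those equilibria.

Both α is a pure NE (Row: 11 ≥ 8; Column: 13 ≥ 10). Column gets 13.
Both γ is a pure NE (Row: 10 ≥ 6; Column: 12 ≥ 8). Column gets 12.
Every other cell has a profitable deviation for at least one player. Highest of {13, 12} is 13.

13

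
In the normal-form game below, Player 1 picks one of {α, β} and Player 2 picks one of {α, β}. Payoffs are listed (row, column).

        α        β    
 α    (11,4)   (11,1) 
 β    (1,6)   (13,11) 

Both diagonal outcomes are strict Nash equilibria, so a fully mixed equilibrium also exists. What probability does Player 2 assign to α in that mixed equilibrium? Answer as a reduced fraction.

1/6

Player 2's mix q on α must make Player 1 indifferent between α and β.
Player 1's payoff from α: 11q + 11(1−q). From β: 1q + 13(1−q).
Set equal: 10q = 2(1−q) → q = 2/12 = 1/6.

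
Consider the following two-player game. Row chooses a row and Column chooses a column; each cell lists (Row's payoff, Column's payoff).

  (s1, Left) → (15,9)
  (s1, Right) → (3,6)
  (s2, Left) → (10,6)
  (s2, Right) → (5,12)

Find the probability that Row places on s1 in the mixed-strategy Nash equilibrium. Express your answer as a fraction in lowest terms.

2/3

Row's mix p on s1 must make Column indifferent between Left and Right.
Column's payoff from Left: 9p + 6(1−p). From Right: 6p + 12(1−p).
Set equal: 3p = 6(1−p) → p = 6/9 = 2/3.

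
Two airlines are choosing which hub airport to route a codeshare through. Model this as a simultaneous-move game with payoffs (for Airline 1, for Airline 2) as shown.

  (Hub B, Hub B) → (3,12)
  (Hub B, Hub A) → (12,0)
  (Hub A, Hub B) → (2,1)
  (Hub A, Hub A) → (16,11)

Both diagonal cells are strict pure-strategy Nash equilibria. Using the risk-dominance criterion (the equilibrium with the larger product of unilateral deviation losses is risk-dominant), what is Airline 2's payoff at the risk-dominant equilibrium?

11

At both Hub B: Airline 1 loses 3 − 2 = 1 by deviating; Airline 2 loses 12 − 0 = 12. Product = 1·12 = 12.
At both Hub A: Airline 1 loses 16 − 12 = 4 by deviating; Airline 2 loses 11 − 1 = 10. Product = 4·10 = 40.
40 > 12, so both Hub A is risk-dominant. Airline 2's payoff there is 11.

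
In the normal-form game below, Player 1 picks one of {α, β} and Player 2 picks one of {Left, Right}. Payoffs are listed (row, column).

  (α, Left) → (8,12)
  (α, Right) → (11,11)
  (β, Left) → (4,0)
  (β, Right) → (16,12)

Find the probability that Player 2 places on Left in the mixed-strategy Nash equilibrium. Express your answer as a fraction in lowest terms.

5/9

Player 2's mix q on Left must make Player 1 indifferent between α and β.
Player 1's payoff from α: 8q + 11(1−q). From β: 4q + 16(1−q).
Set equal: 4q = 5(1−q) → q = 5/9.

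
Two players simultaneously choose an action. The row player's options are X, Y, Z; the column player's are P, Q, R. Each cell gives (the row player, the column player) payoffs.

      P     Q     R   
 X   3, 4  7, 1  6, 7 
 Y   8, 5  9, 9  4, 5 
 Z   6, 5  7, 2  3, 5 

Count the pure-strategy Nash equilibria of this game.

(X, R): the row player gets 6 (best alternative 4); the column player gets 7 (best alternative 4). Neither deviates — NE.
(Y, Q): the row player gets 9 (best alternative 7); the column player gets 9 (best alternative 5). Neither deviates — NE.
(X, P) is not a NE: the row player would switch to Y (8 > 3).
No other cell survives both best-response checks, so there are 2 pure NE.

2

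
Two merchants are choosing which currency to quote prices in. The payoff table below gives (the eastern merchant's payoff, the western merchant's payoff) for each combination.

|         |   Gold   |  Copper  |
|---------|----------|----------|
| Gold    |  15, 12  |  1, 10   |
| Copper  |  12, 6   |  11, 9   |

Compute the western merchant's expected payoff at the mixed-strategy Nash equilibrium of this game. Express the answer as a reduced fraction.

The eastern merchant mixes with probability p on Gold, chosen so the western merchant is indifferent: 12p + 6(1−p) = 10p + 9(1−p) gives p = 3/5.
The western merchant's expected payoff is 12·3/5 + 6·2/5 = 48/5.

48/5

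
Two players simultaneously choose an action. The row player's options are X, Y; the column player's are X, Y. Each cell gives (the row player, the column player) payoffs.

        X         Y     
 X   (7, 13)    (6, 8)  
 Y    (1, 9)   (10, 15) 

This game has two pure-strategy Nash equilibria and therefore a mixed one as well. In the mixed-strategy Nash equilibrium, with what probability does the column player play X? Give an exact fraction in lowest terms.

The column player's mix q on X must make the row player indifferent between X and Y.
The row player's payoff from X: 7q + 6(1−q). From Y: 1q + 10(1−q).
Set equal: 6q = 4(1−q) → q = 4/10 = 2/5.

2/5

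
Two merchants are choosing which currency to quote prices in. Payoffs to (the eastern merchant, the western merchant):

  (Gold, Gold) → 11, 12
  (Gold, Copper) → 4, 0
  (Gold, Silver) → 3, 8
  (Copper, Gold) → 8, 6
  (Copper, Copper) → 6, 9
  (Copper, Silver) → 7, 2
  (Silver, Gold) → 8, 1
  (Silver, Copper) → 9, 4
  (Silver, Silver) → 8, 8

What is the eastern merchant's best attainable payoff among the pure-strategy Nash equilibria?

11

Both Gold is a pure NE (the eastern merchant: 11 ≥ 8; the western merchant: 12 ≥ 8). The eastern merchant gets 11.
Both Silver is a pure NE (the eastern merchant: 8 ≥ 7; the western merchant: 8 ≥ 4). The eastern merchant gets 8.
Every other cell has a profitable deviation for at least one player. Highest of {11, 8} is 11.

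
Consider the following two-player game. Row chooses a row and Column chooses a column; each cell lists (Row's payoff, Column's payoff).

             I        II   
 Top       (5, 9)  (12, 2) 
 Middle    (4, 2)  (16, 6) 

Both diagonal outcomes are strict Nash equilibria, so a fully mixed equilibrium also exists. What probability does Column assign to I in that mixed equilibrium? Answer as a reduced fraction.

Column's mix q on I must make Row indifferent between Top and Middle.
Row's payoff from Top: 5q + 12(1−q). From Middle: 4q + 16(1−q).
Set equal: 1q = 4(1−q) → q = 4/5.

4/5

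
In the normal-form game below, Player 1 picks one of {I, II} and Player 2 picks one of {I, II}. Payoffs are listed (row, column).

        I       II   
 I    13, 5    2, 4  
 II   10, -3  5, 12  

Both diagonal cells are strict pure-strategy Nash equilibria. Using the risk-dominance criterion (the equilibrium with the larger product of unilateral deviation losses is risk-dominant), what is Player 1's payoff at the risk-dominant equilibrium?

At both I: Player 1 loses 13 − 10 = 3 by deviating; Player 2 loses 5 − 4 = 1. Product = 3·1 = 3.
At both II: Player 1 loses 5 − 2 = 3 by deviating; Player 2 loses 12 − (-3) = 15. Product = 3·15 = 45.
45 > 3, so both II is risk-dominant. Player 1's payoff there is 5.

5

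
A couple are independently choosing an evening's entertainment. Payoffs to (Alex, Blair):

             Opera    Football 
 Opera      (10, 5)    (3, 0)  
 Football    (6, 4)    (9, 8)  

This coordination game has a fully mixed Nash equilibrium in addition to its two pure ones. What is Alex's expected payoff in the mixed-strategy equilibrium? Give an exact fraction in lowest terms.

Blair mixes with probability q on Opera, chosen so Alex is indifferent: 10q + 3(1−q) = 6q + 9(1−q) gives q = 3/5.
Alex's expected payoff (from either row, since indifferent) is 10·3/5 + 3·2/5 = 36/5.

36/5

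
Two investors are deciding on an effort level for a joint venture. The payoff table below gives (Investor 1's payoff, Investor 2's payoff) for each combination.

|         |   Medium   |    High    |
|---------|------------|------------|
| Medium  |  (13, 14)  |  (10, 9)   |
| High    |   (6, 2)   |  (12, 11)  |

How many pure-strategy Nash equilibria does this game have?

2

Both Medium: Investor 1 gets 13 (best alternative 6); Investor 2 gets 14 (best alternative 9). Neither deviates — NE.
Both High: Investor 1 gets 12 (best alternative 10); Investor 2 gets 11 (best alternative 2). Neither deviates — NE.
(Medium, High) is not a NE: Investor 1 would switch to High (12 > 10).
No other cell survives both best-response checks, so there are 2 pure NE.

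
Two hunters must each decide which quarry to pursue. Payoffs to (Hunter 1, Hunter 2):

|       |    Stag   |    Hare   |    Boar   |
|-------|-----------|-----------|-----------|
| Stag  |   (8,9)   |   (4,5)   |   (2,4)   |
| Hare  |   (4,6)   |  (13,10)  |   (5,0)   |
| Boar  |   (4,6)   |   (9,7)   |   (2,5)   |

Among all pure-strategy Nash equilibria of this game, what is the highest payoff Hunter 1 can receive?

Both Stag is a pure NE (Hunter 1: 8 ≥ 4; Hunter 2: 9 ≥ 5). Hunter 1 gets 8.
Both Hare is a pure NE (Hunter 1: 13 ≥ 9; Hunter 2: 10 ≥ 6). Hunter 1 gets 13.
Every other cell has a profitable deviation for at least one player. Highest of {8, 13} is 13.

13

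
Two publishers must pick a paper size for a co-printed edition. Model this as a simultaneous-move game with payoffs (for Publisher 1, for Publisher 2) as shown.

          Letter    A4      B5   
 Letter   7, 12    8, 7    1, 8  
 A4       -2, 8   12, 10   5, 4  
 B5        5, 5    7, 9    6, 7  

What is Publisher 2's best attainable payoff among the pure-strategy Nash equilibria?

12

Both Letter is a pure NE (Publisher 1: 7 ≥ 5; Publisher 2: 12 ≥ 8). Publisher 2 gets 12.
Both A4 is a pure NE (Publisher 1: 12 ≥ 8; Publisher 2: 10 ≥ 8). Publisher 2 gets 10.
Every other cell has a profitable deviation for at least one player. Highest of {12, 10} is 12.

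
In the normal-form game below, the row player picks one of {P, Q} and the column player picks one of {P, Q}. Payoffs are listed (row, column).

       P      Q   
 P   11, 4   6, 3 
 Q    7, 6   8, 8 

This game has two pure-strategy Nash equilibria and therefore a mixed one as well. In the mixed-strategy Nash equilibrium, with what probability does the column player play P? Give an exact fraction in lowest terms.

1/3

The column player's mix q on P must make the row player indifferent between P and Q.
The row player's payoff from P: 11q + 6(1−q). From Q: 7q + 8(1−q).
Set equal: 4q = 2(1−q) → q = 2/6 = 1/3.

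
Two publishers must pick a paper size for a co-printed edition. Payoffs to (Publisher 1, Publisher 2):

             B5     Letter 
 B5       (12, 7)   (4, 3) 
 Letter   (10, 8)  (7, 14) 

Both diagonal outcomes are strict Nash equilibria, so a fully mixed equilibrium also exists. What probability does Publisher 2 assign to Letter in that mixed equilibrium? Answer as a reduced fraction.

2/5

Publisher 2's mix q on B5 must make Publisher 1 indifferent between B5 and Letter.
Publisher 1's payoff from B5: 12q + 4(1−q). From Letter: 10q + 7(1−q).
Set equal: 2q = 3(1−q) → q = 3/5.
Probability on Letter is 1 − 3/5 = 2/5.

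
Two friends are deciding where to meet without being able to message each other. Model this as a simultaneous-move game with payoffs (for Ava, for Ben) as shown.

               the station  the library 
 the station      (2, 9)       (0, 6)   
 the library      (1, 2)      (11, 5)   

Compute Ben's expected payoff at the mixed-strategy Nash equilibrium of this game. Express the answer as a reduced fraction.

11/2

Ava mixes with probability p on the station, chosen so Ben is indifferent: 9p + 2(1−p) = 6p + 5(1−p) gives p = 1/2.
Ben's expected payoff is 9·1/2 + 2·1/2 = 11/2.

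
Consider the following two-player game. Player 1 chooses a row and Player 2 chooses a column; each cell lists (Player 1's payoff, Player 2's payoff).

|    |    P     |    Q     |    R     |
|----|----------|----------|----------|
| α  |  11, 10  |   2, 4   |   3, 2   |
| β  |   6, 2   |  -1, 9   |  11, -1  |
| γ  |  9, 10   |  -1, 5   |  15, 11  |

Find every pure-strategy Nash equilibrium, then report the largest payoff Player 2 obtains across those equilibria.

(α, P) is a pure NE (Player 1: 11 ≥ 9; Player 2: 10 ≥ 4). Player 2 gets 10.
(γ, R) is a pure NE (Player 1: 15 ≥ 11; Player 2: 11 ≥ 10). Player 2 gets 11.
Every other cell has a profitable deviation for at least one player. Highest of {10, 11} is 11.

11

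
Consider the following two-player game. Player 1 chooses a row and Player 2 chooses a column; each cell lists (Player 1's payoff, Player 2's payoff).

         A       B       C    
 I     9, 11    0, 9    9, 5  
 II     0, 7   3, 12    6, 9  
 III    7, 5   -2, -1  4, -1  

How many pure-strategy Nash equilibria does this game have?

(I, A): Player 1 gets 9 (best alternative 7); Player 2 gets 11 (best alternative 9). Neither deviates — NE.
(II, B): Player 1 gets 3 (best alternative 0); Player 2 gets 12 (best alternative 9). Neither deviates — NE.
(III, C) is not a NE: Player 1 would switch to I (9 > 4).
No other cell survives both best-response checks, so there are 2 pure NE.

2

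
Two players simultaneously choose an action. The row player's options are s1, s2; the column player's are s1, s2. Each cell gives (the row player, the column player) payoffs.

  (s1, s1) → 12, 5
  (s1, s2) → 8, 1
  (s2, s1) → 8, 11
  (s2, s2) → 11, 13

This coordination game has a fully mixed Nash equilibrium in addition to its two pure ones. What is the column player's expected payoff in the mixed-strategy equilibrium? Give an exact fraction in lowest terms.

9

The row player mixes with probability p on s1, chosen so the column player is indifferent: 5p + 11(1−p) = 1p + 13(1−p) gives p = 1/3.
The column player's expected payoff is 5·1/3 + 11·2/3 = 9.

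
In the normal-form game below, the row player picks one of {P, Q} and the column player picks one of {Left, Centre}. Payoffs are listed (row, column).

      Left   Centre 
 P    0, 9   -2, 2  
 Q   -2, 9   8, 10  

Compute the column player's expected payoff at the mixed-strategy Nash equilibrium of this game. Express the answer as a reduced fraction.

The row player mixes with probability p on P, chosen so the column player is indifferent: 9p + 9(1−p) = 2p + 10(1−p) gives p = 1/8.
The column player's expected payoff is 9·1/8 + 9·7/8 = 9.

9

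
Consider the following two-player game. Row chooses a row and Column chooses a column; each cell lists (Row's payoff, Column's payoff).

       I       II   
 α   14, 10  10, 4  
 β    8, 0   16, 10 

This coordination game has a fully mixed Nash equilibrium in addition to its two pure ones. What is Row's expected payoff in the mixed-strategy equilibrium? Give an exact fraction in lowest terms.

12

Column mixes with probability q on I, chosen so Row is indifferent: 14q + 10(1−q) = 8q + 16(1−q) gives q = 1/2.
Row's expected payoff (from either row, since indifferent) is 14·1/2 + 10·1/2 = 12.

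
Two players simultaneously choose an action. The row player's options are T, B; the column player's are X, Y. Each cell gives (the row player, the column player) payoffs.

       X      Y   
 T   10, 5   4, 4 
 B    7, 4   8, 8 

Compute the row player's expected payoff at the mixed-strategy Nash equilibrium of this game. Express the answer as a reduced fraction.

52/7

The column player mixes with probability q on X, chosen so the row player is indifferent: 10q + 4(1−q) = 7q + 8(1−q) gives q = 4/7.
The row player's expected payoff (from either row, since indifferent) is 10·4/7 + 4·3/7 = 52/7.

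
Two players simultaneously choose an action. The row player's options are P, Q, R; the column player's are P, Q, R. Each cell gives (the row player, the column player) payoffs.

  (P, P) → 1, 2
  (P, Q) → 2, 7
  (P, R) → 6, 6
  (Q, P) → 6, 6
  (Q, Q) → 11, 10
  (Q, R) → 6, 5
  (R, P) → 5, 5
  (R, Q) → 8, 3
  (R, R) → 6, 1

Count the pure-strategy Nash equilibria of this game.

1

Both Q: the row player gets 11 (best alternative 8); the column player gets 10 (best alternative 6). Neither deviates — NE.
Both P is not a NE: the row player would switch to Q (6 > 1).
No other cell survives both best-response checks, so there is 1 pure NE.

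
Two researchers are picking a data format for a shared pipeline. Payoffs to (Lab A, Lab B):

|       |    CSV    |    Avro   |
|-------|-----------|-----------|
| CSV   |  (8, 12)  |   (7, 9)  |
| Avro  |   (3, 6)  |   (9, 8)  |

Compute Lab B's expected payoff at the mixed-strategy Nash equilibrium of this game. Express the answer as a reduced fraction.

42/5

Lab A mixes with probability p on CSV, chosen so Lab B is indifferent: 12p + 6(1−p) = 9p + 8(1−p) gives p = 2/5.
Lab B's expected payoff is 12·2/5 + 6·3/5 = 42/5.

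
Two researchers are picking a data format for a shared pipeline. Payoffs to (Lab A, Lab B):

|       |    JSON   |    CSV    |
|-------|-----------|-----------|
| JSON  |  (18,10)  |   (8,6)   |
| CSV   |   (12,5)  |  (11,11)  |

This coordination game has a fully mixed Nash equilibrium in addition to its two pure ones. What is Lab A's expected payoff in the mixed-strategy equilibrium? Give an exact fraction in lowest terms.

Lab B mixes with probability q on JSON, chosen so Lab A is indifferent: 18q + 8(1−q) = 12q + 11(1−q) gives q = 1/3.
Lab A's expected payoff (from either row, since indifferent) is 18·1/3 + 8·2/3 = 34/3.

34/3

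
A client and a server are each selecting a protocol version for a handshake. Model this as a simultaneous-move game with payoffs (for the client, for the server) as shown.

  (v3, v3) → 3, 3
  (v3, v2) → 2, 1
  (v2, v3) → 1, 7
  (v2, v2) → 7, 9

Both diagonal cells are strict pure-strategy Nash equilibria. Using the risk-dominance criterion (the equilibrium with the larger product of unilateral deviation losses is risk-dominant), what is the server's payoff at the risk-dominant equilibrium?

At both v3: the client loses 3 − 1 = 2 by deviating; the server loses 3 − 1 = 2. Product = 2·2 = 4.
At both v2: the client loses 7 − 2 = 5 by deviating; the server loses 9 − 7 = 2. Product = 5·2 = 10.
10 > 4, so both v2 is risk-dominant. The server's payoff there is 9.

9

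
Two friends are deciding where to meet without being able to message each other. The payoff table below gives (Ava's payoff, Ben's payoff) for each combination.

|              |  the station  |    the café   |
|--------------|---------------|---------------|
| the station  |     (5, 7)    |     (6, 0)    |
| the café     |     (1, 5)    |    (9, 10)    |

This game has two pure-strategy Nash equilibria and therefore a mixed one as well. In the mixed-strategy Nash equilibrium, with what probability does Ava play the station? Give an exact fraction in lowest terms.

5/12

Ava's mix p on the station must make Ben indifferent between the station and the café.
Ben's payoff from the station: 7p + 5(1−p). From the café: 0p + 10(1−p).
Set equal: 7p = 5(1−p) → p = 5/12.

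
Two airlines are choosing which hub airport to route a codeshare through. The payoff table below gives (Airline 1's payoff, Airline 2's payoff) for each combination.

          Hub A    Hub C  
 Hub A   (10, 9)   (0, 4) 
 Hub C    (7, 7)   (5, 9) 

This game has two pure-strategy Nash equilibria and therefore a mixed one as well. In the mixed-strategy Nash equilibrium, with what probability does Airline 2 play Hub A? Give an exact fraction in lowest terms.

Airline 2's mix q on Hub A must make Airline 1 indifferent between Hub A and Hub C.
Airline 1's payoff from Hub A: 10q + 0(1−q). From Hub C: 7q + 5(1−q).
Set equal: 3q = 5(1−q) → q = 5/8.

5/8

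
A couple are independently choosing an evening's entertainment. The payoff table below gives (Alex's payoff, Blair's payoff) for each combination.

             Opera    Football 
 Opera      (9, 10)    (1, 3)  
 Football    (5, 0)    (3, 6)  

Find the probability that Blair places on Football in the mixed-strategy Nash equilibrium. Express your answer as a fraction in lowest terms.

2/3

Blair's mix q on Opera must make Alex indifferent between Opera and Football.
Alex's payoff from Opera: 9q + 1(1−q). From Football: 5q + 3(1−q).
Set equal: 4q = 2(1−q) → q = 2/6 = 1/3.
Probability on Football is 1 − 1/3 = 2/3.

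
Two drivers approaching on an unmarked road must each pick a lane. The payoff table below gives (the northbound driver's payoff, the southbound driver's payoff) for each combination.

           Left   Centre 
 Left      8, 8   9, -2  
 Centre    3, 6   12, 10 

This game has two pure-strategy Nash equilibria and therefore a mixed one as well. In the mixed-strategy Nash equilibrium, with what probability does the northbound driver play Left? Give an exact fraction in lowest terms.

2/7

The northbound driver's mix p on Left must make the southbound driver indifferent between Left and Centre.
The southbound driver's payoff from Left: 8p + 6(1−p). From Centre: (-2)p + 10(1−p).
Set equal: 10p = 4(1−p) → p = 4/14 = 2/7.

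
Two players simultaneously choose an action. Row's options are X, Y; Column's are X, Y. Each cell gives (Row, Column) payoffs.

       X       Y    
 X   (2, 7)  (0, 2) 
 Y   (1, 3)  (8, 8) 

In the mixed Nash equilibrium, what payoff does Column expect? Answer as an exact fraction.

Row mixes with probability p on X, chosen so Column is indifferent: 7p + 3(1−p) = 2p + 8(1−p) gives p = 1/2.
Column's expected payoff is 7·1/2 + 3·1/2 = 5.

5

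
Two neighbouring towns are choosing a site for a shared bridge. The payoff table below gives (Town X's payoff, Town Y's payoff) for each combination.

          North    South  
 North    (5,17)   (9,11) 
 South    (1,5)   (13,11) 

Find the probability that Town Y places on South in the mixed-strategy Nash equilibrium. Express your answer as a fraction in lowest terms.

1/2

Town Y's mix q on North must make Town X indifferent between North and South.
Town X's payoff from North: 5q + 9(1−q). From South: 1q + 13(1−q).
Set equal: 4q = 4(1−q) → q = 4/8 = 1/2.
Probability on South is 1 − 1/2 = 1/2.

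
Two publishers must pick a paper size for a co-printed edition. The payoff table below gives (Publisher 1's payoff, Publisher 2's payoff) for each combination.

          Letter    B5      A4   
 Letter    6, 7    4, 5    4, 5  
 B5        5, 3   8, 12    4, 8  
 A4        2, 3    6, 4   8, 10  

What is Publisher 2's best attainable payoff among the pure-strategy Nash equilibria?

12

Both Letter is a pure NE (Publisher 1: 6 ≥ 5; Publisher 2: 7 ≥ 5). Publisher 2 gets 7.
Both B5 is a pure NE (Publisher 1: 8 ≥ 6; Publisher 2: 12 ≥ 8). Publisher 2 gets 12.
Both A4 is a pure NE (Publisher 1: 8 ≥ 4; Publisher 2: 10 ≥ 4). Publisher 2 gets 10.
Every other cell has a profitable deviation for at least one player. Highest of {7, 12, 10} is 12.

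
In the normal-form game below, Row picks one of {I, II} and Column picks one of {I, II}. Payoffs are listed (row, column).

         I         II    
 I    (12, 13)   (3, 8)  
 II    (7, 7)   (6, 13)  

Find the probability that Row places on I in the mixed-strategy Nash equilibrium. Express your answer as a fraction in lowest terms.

6/11

Row's mix p on I must make Column indifferent between I and II.
Column's payoff from I: 13p + 7(1−p). From II: 8p + 13(1−p).
Set equal: 5p = 6(1−p) → p = 6/11.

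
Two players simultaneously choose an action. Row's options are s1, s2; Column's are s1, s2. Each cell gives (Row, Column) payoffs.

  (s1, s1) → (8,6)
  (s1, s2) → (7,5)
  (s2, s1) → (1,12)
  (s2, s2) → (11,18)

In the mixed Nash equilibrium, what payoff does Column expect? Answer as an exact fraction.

Row mixes with probability p on s1, chosen so Column is indifferent: 6p + 12(1−p) = 5p + 18(1−p) gives p = 6/7.
Column's expected payoff is 6·6/7 + 12·1/7 = 48/7.

48/7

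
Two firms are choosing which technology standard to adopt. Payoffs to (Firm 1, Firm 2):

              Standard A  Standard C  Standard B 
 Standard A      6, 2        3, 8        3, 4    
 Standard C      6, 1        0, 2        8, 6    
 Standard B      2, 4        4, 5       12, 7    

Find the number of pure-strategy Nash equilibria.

Both Standard B: Firm 1 gets 12 (best alternative 8); Firm 2 gets 7 (best alternative 5). Neither deviates — NE.
Both Standard C is not a NE: Firm 1 would switch to Standard B (4 > 0).
No other cell survives both best-response checks, so there is 1 pure NE.

1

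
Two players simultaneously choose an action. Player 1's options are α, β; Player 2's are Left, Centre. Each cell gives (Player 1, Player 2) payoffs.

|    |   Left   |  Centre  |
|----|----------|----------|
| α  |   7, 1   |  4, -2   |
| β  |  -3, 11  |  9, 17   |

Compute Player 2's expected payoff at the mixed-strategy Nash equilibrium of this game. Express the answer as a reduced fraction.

13/3

Player 1 mixes with probability p on α, chosen so Player 2 is indifferent: 1p + 11(1−p) = (-2)p + 17(1−p) gives p = 2/3.
Player 2's expected payoff is 1·2/3 + 11·1/3 = 13/3.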